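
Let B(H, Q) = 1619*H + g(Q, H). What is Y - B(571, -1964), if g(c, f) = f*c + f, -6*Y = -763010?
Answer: 970777/3 ≈ 3.2359e+5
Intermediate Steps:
Y = 381505/3 (Y = -1/6*(-763010) = 381505/3 ≈ 1.2717e+5)
g(c, f) = f + c*f (g(c, f) = c*f + f = f + c*f)
B(H, Q) = 1619*H + H*(1 + Q)
Y - B(571, -1964) = 381505/3 - 571*(1620 - 1964) = 381505/3 - 571*(-344) = 381505/3 - 1*(-196424) = 381505/3 + 196424 = 970777/3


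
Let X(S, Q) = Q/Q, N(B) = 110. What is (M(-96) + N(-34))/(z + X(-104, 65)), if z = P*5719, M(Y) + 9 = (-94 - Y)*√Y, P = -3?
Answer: -101/17156 - 2*I*√6/4289 ≈ -0.0058872 - 0.0011422*I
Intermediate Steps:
X(S, Q) = 1
M(Y) = -9 + √Y*(-94 - Y) (M(Y) = -9 + (-94 - Y)*√Y = -9 + √Y*(-94 - Y))
z = -17157 (z = -3*5719 = -17157)
(M(-96) + N(-34))/(z + X(-104, 65)) = ((-9 - (-96)^(3/2) - 376*I*√6) + 110)/(-17157 + 1) = ((-9 - (-384)*I*√6 - 376*I*√6) + 110)/(-17156) = ((-9 + 384*I*√6 - 376*I*√6) + 110)*(-1/17156) = ((-9 + 8*I*√6) + 110)*(-1/17156) = (101 + 8*I*√6)*(-1/17156) = -101/17156 - 2*I*√6/4289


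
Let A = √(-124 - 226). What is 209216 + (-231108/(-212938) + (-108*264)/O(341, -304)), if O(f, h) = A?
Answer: 22275133858/106469 + 14256*I*√14/35 ≈ 2.0922e+5 + 1524.0*I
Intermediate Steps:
A = 5*I*√14 (A = √(-350) = 5*I*√14 ≈ 18.708*I)
O(f, h) = 5*I*√14
209216 + (-231108/(-212938) + (-108*264)/O(341, -304)) = 209216 + (-231108/(-212938) + (-108*264)/((5*I*√14))) = 209216 + (-231108*(-1/212938) - (-14256)*I*√14/35) = 209216 + (115554/106469 + 14256*I*√14/35) = 22275133858/106469 + 14256*I*√14/35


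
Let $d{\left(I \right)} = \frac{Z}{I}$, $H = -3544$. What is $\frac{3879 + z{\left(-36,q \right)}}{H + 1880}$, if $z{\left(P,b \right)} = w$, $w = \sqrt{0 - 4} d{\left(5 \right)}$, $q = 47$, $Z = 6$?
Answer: $- \frac{3879}{1664} - \frac{3 i}{2080} \approx -2.3311 - 0.0014423 i$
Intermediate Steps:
$d{\left(I \right)} = \frac{6}{I}$
$w = \frac{12 i}{5}$ ($w = \sqrt{0 - 4} \cdot \frac{6}{5} = \sqrt{-4} \cdot 6 \cdot \frac{1}{5} = 2 i \frac{6}{5} = \frac{12 i}{5} \approx 2.4 i$)
$z{\left(P,b \right)} = \frac{12 i}{5}$
$\frac{3879 + z{\left(-36,q \right)}}{H + 1880} = \frac{3879 + \frac{12 i}{5}}{-3544 + 1880} = \frac{3879 + \frac{12 i}{5}}{-1664} = \left(3879 + \frac{12 i}{5}\right) \left(- \frac{1}{1664}\right) = - \frac{3879}{1664} - \frac{3 i}{2080}$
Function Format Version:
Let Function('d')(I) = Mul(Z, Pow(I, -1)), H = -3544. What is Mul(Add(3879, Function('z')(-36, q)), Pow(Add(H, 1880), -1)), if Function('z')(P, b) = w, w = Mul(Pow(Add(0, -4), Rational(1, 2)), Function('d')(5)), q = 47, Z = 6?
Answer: Add(Rational(-3879, 1664), Mul(Rational(-3, 2080), I)) ≈ Add(-2.3311, Mul(-0.0014423, I))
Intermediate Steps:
Function('d')(I) = Mul(6, Pow(I, -1))
w = Mul(Rational(12, 5), I) (w = Mul(Pow(Add(0, -4), Rational(1, 2)), Mul(6, Pow(5, -1))) = Mul(Pow(-4, Rational(1, 2)), Mul(6, Rational(1, 5))) = Mul(Mul(2, I), Rational(6, 5)) = Mul(Rational(12, 5), I) ≈ Mul(2.4000, I))
Function('z')(P, b) = Mul(Rational(12, 5), I)
Mul(Add(3879, Function('z')(-36, q)), Pow(Add(H, 1880), -1)) = Mul(Add(3879, Mul(Rational(12, 5), I)), Pow(Add(-3544, 1880), -1)) = Mul(Add(3879, Mul(Rational(12, 5), I)), Pow(-1664, -1)) = Mul(Add(3879, Mul(Rational(12, 5), I)), Rational(-1, 1664)) = Add(Rational(-3879, 1664), Mul(Rational(-3, 2080), I))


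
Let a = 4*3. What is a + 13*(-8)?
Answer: -92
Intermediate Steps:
a = 12
a + 13*(-8) = 12 + 13*(-8) = 12 - 104 = -92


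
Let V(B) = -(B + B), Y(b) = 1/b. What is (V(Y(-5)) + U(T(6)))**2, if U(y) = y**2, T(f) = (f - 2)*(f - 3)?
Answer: 521284/25 ≈ 20851.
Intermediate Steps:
T(f) = (-3 + f)*(-2 + f) (T(f) = (-2 + f)*(-3 + f) = (-3 + f)*(-2 + f))
V(B) = -2*B
(V(Y(-5)) + U(T(6)))**2 = (-2/(-5) + (6 + 6**2 - 5*6)**2)**2 = (-2*(-1/5) + (6 + 36 - 30)**2)**2 = (2/5 + 12**2)**2 = (2/5 + 144)**2 = (722/5)**2 = 521284/25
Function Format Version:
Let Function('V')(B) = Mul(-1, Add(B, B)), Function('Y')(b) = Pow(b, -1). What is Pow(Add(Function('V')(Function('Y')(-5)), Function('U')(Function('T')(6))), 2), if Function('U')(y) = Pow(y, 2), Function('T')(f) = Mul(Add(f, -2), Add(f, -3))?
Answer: Rational(521284, 25) ≈ 20851.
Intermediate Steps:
Function('T')(f) = Mul(Add(-3, f), Add(-2, f)) (Function('T')(f) = Mul(Add(-2, f), Add(-3, f)) = Mul(Add(-3, f), Add(-2, f)))
Function('V')(B) = Mul(-2, B) (Function('V')(B) = Mul(-1, Mul(2, B)) = Mul(-2, B))
Pow(Add(Function('V')(Function('Y')(-5)), Function('U')(Function('T')(6))), 2) = Pow(Add(Mul(-2, Pow(-5, -1)), Pow(Add(6, Pow(6, 2), Mul(-5, 6)), 2)), 2) = Pow(Add(Mul(-2, Rational(-1, 5)), Pow(Add(6, 36, -30), 2)), 2) = Pow(Add(Rational(2, 5), Pow(12, 2)), 2) = Pow(Add(Rational(2, 5), 144), 2) = Pow(Rational(722, 5), 2) = Rational(521284, 25)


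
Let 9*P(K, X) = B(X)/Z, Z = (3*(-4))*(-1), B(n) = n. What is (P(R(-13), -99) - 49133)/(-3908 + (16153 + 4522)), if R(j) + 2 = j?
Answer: -589607/201204 ≈ -2.9304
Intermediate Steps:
Z = 12 (Z = -12*(-1) = 12)
R(j) = -2 + j
P(K, X) = X/108 (P(K, X) = (X/12)/9 = X/108)
(P(R(-13), -99) - 49133)/(-3908 + (16153 + 4522)) = ((1/108)*(-99) - 49133)/(-3908 + (16153 + 4522)) = (-11/12 - 49133)/(-3908 + 20675) = -589607/12/16767 = -589607/12*1/16767 = -589607/201204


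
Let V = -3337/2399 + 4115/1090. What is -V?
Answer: -1246911/522982 ≈ -2.3842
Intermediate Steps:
V = 1246911/522982 (V = -3337*1/2399 + 4115*(1/1090) = -3337/2399 + 823/218 = 1246911/522982 ≈ 2.3842)
-V = -1*1246911/522982 = -1246911/522982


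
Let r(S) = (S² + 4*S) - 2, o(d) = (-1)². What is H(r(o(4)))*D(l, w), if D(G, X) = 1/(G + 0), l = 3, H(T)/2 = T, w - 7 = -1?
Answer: 2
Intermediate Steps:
o(d) = 1
r(S) = -2 + S² + 4*S
w = 6 (w = 7 - 1 = 6)
H(T) = 2*T
D(G, X) = 1/G
H(r(o(4)))*D(l, w) = (2*(-2 + 1² + 4*1))/3 = (2*(-2 + 1 + 4))*(⅓) = (2*3)*(⅓) = 6*(⅓) = 2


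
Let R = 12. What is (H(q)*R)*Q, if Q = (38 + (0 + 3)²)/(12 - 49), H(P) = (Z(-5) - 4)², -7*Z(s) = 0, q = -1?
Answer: -9024/37 ≈ -243.89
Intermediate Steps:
Z(s) = 0 (Z(s) = -⅐*0 = 0)
H(P) = 16 (H(P) = (0 - 4)² = (-4)² = 16)
Q = -47/37 (Q = (38 + 3²)/(-37) = (38 + 9)*(-1/37) = 47*(-1/37) = -47/37 ≈ -1.2703)
(H(q)*R)*Q = (16*12)*(-47/37) = 192*(-47/37) = -9024/37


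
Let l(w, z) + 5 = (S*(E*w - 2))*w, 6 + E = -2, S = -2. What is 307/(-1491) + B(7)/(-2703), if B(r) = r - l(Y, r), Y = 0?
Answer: -282571/1343391 ≈ -0.21034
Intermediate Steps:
E = -8 (E = -6 - 2 = -8)
l(w, z) = -5 + w*(4 + 16*w) (l(w, z) = -5 + (-2*(-8*w - 2))*w = -5 + (-2*(-2 - 8*w))*w = -5 + (4 + 16*w)*w = -5 + w*(4 + 16*w))
B(r) = 5 + r (B(r) = r - (-5 + 4*0 + 16*0**2) = r - (-5 + 0 + 16*0) = r - (-5 + 0 + 0) = r - 1*(-5) = r + 5 = 5 + r)
307/(-1491) + B(7)/(-2703) = 307/(-1491) + (5 + 7)/(-2703) = 307*(-1/1491) + 12*(-1/2703) = -307/1491 - 4/901 = -282571/1343391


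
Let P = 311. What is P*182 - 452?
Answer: 56150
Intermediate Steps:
P*182 - 452 = 311*182 - 452 = 56602 - 452 = 56150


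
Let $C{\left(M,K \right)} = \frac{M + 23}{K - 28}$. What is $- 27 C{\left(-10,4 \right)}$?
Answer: $\frac{117}{8} \approx 14.625$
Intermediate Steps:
$C{\left(M,K \right)} = \frac{23 + M}{-28 + K}$
$- 27 C{\left(-10,4 \right)} = - 27 \frac{23 - 10}{-28 + 4} = - 27 \frac{1}{-24} \cdot 13 = - 27 \left(\left(- \frac{1}{24}\right) 13\right) = \left(-27\right) \left(- \frac{13}{24}\right) = \frac{117}{8}$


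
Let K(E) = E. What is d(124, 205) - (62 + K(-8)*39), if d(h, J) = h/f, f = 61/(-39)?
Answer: 10414/61 ≈ 170.72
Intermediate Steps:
f = -61/39 (f = 61*(-1/39) = -61/39 ≈ -1.5641)
d(h, J) = -39*h/61 (d(h, J) = h/(-61/39) = h*(-39/61) = -39*h/61)
d(124, 205) - (62 + K(-8)*39) = -39/61*124 - (62 - 8*39) = -4836/61 - (62 - 312) = -4836/61 - 1*(-250) = -4836/61 + 250 = 10414/61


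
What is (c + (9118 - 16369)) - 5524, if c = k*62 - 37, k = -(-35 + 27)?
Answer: -12316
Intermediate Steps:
k = 8 (k = -1*(-8) = 8)
c = 459 (c = 8*62 - 37 = 496 - 37 = 459)
(c + (9118 - 16369)) - 5524 = (459 + (9118 - 16369)) - 5524 = (459 - 7251) - 5524 = -6792 - 5524 = -12316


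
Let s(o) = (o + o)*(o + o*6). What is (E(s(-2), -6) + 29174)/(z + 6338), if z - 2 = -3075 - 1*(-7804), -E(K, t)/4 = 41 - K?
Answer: 29234/11069 ≈ 2.6411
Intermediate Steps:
s(o) = 14*o² (s(o) = (2*o)*(o + 6*o) = (2*o)*(7*o) = 14*o²)
E(K, t) = -164 + 4*K (E(K, t) = -4*(41 - K) = -164 + 4*K)
z = 4731 (z = 2 + (-3075 - 1*(-7804)) = 2 + (-3075 + 7804) = 2 + 4729 = 4731)
(E(s(-2), -6) + 29174)/(z + 6338) = ((-164 + 4*(14*(-2)²)) + 29174)/(4731 + 6338) = ((-164 + 4*(14*4)) + 29174)/11069 = ((-164 + 4*56) + 29174)*(1/11069) = ((-164 + 224) + 29174)*(1/11069) = (60 + 29174)*(1/11069) = 29234*(1/11069) = 29234/11069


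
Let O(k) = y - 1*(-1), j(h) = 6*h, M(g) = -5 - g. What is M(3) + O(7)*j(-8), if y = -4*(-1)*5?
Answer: -1016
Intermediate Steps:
y = 20 (y = 4*5 = 20)
O(k) = 21 (O(k) = 20 - 1*(-1) = 20 + 1 = 21)
M(3) + O(7)*j(-8) = (-5 - 1*3) + 21*(6*(-8)) = (-5 - 3) + 21*(-48) = -8 - 1008 = -1016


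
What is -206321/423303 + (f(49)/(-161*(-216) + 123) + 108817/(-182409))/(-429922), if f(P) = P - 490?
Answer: -31370293438507499477/64361736945692961717 ≈ -0.48741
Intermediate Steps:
f(P) = -490 + P
-206321/423303 + (f(49)/(-161*(-216) + 123) + 108817/(-182409))/(-429922) = -206321/423303 + ((-490 + 49)/(-161*(-216) + 123) + 108817/(-182409))/(-429922) = -206321*1/423303 + (-441/(34776 + 123) + 108817*(-1/182409))*(-1/429922) = -206321/423303 + (-441/34899 - 108817/182409)*(-1/429922) = -206321/423303 + (-441*1/34899 - 108817/182409)*(-1/429922) = -206321/423303 + (-147/11633 - 108817/182409)*(-1/429922) = -206321/423303 - 1292682284/2121963897*(-1/429922) = -206321/423303 + 646341142/456139481263017 = -31370293438507499477/64361736945692961717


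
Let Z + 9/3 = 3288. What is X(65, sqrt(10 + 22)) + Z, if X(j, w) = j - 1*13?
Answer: 3337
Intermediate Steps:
X(j, w) = -13 + j (X(j, w) = j - 13 = -13 + j)
Z = 3285 (Z = -3 + 3288 = 3285)
X(65, sqrt(10 + 22)) + Z = (-13 + 65) + 3285 = 52 + 3285 = 3337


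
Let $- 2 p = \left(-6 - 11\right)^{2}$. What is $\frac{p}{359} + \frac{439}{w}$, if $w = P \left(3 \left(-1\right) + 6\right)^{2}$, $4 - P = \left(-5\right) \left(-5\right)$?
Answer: $- \frac{369823}{135702} \approx -2.7253$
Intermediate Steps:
$p = - \frac{289}{2}$ ($p = - \frac{\left(-6 - 11\right)^{2}}{2} = - \frac{\left(-17\right)^{2}}{2} = \left(- \frac{1}{2}\right) 289 = - \frac{289}{2} \approx -144.5$)
$P = -21$ ($P = 4 - \left(-5\right) \left(-5\right) = 4 - 25 = -21$)
$w = -189$ ($w = - 21 \left(3 \left(-1\right) + 6\right)^{2} = - 21 \left(-3 + 6\right)^{2} = - 21 \cdot 3^{2} = \left(-21\right) 9 = -189$)
$\frac{p}{359} + \frac{439}{w} = - \frac{289}{2 \cdot 359} + \frac{439}{-189} = \left(- \frac{289}{2}\right) \frac{1}{359} + 439 \left(- \frac{1}{189}\right) = - \frac{289}{718} - \frac{439}{189} = - \frac{369823}{135702}$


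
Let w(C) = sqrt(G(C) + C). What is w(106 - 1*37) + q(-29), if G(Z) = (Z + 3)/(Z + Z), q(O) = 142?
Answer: 142 + sqrt(36777)/23 ≈ 150.34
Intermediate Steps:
G(Z) = (3 + Z)/(2*Z) (G(Z) = (3 + Z)/((2*Z)) = (3 + Z)*(1/(2*Z)) = (3 + Z)/(2*Z))
w(C) = sqrt(C + (3 + C)/(2*C)) (w(C) = sqrt((3 + C)/(2*C) + C) = sqrt(C + (3 + C)/(2*C)))
w(106 - 1*37) + q(-29) = sqrt(2 + 4*(106 - 1*37) + 6/(106 - 1*37))/2 + 142 = sqrt(2 + 4*(106 - 37) + 6/(106 - 37))/2 + 142 = sqrt(2 + 4*69 + 6/69)/2 + 142 = sqrt(2 + 276 + 6*(1/69))/2 + 142 = sqrt(2 + 276 + 2/23)/2 + 142 = sqrt(6396/23)/2 + 142 = (2*sqrt(36777)/23)/2 + 142 = sqrt(36777)/23 + 142 = 142 + sqrt(36777)/23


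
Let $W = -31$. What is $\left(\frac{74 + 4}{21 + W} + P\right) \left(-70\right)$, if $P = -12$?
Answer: $1386$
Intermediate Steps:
$\left(\frac{74 + 4}{21 + W} + P\right) \left(-70\right) = \left(\frac{74 + 4}{21 - 31} - 12\right) \left(-70\right) = \left(\frac{78}{-10} - 12\right) \left(-70\right) = \left(78 \left(- \frac{1}{10}\right) - 12\right) \left(-70\right) = \left(- \frac{39}{5} - 12\right) \left(-70\right) = \left(- \frac{99}{5}\right) \left(-70\right) = 1386$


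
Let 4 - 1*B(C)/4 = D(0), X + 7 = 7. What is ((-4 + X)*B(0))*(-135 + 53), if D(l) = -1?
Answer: 6560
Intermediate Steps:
X = 0 (X = -7 + 7 = 0)
B(C) = 20 (B(C) = 16 - 4*(-1) = 16 + 4 = 20)
((-4 + X)*B(0))*(-135 + 53) = ((-4 + 0)*20)*(-135 + 53) = -4*20*(-82) = -80*(-82) = 6560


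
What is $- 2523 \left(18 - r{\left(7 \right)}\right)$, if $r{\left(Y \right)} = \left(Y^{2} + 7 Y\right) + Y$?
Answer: $219501$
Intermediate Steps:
$r{\left(Y \right)} = Y^{2} + 8 Y$
$- 2523 \left(18 - r{\left(7 \right)}\right) = - 2523 \left(18 - 7 \left(8 + 7\right)\right) = - 2523 \left(18 - 7 \cdot 15\right) = - 2523 \left(18 - 105\right) = \left(-2523\right) \left(-87\right) = 219501$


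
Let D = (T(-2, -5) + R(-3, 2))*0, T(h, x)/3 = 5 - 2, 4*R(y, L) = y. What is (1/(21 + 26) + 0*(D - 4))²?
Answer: 1/2209 ≈ 0.00045269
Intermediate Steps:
R(y, L) = y/4
T(h, x) = 9 (T(h, x) = 3*(5 - 2) = 3*3 = 9)
D = 0 (D = (9 + (¼)*(-3))*0 = (9 - ¾)*0 = (33/4)*0 = 0)
(1/(21 + 26) + 0*(D - 4))² = (1/(21 + 26) + 0*(0 - 4))² = (1/47 + 0*(-4))² = (1/47 + 0)² = (1/47)² = 1/2209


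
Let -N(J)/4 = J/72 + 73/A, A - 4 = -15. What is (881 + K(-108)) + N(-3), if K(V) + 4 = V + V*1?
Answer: 45389/66 ≈ 687.71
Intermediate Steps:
A = -11 (A = 4 - 15 = -11)
K(V) = -4 + 2*V (K(V) = -4 + (V + V*1) = -4 + (V + V) = -4 + 2*V)
N(J) = 292/11 - J/18 (N(J) = -4*(J/72 + 73/(-11)) = -4*(J*(1/72) + 73*(-1/11)) = -4*(J/72 - 73/11) = -4*(-73/11 + J/72) = 292/11 - J/18)
(881 + K(-108)) + N(-3) = (881 + (-4 + 2*(-108))) + (292/11 - 1/18*(-3)) = (881 + (-4 - 216)) + (292/11 + ⅙) = (881 - 220) + 1763/66 = 661 + 1763/66 = 45389/66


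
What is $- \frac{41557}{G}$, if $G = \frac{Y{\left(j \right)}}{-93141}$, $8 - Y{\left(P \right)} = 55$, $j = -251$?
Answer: $- \frac{3870660537}{47} \approx -8.2354 \cdot 10^{7}$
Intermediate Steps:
$Y{\left(P \right)} = -47$ ($Y{\left(P \right)} = 8 - 55 = -47$)
$G = \frac{47}{93141}$ ($G = - \frac{47}{-93141} = \left(-47\right) \left(- \frac{1}{93141}\right) = \frac{47}{93141} \approx 0.00050461$)
$- \frac{41557}{G} = - \frac{41557}{\frac{47}{93141}} = \left(-41557\right) \frac{93141}{47} = - \frac{3870660537}{47}$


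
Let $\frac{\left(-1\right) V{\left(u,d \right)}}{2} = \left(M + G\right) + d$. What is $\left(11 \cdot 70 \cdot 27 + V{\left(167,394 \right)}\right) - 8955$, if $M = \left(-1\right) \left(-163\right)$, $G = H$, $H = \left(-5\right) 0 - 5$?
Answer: $10731$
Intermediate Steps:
$H = -5$ ($H = 0 - 5 = -5$)
$G = -5$
$M = 163$
$V{\left(u,d \right)} = -316 - 2 d$ ($V{\left(u,d \right)} = - 2 \left(\left(163 - 5\right) + d\right) = - 2 \left(158 + d\right) = -316 - 2 d$)
$\left(11 \cdot 70 \cdot 27 + V{\left(167,394 \right)}\right) - 8955 = \left(11 \cdot 70 \cdot 27 - 1104\right) - 8955 = \left(770 \cdot 27 - 1104\right) - 8955 = \left(20790 - 1104\right) - 8955 = 19686 - 8955 = 10731$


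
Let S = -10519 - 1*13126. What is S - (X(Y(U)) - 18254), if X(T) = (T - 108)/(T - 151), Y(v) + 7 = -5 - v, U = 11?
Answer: -938165/174 ≈ -5391.8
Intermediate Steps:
Y(v) = -12 - v (Y(v) = -7 + (-5 - v) = -12 - v)
X(T) = (-108 + T)/(-151 + T)
S = -23645 (S = -10519 - 13126 = -23645)
S - (X(Y(U)) - 18254) = -23645 - ((-108 + (-12 - 1*11))/(-151 + (-12 - 1*11)) - 18254) = -23645 - ((-108 + (-12 - 11))/(-151 + (-12 - 11)) - 18254) = -23645 - ((-108 - 23)/(-151 - 23) - 18254) = -23645 - (-131/(-174) - 18254) = -23645 - (-1/174*(-131) - 18254) = -23645 - (131/174 - 18254) = -23645 - 1*(-3176065/174) = -23645 + 3176065/174 = -938165/174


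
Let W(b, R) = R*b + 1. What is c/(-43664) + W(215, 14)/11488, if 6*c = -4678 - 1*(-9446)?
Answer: 22939345/94052256 ≈ 0.24390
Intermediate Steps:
c = 2384/3 (c = (-4678 - 1*(-9446))/6 = (-4678 + 9446)/6 = (⅙)*4768 = 2384/3 ≈ 794.67)
W(b, R) = 1 + R*b
c/(-43664) + W(215, 14)/11488 = (2384/3)/(-43664) + (1 + 14*215)/11488 = (2384/3)*(-1/43664) + (1 + 3010)*(1/11488) = -149/8187 + 3011*(1/11488) = -149/8187 + 3011/11488 = 22939345/94052256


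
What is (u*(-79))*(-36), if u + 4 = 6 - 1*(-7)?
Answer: 25596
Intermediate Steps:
u = 9 (u = -4 + (6 - 1*(-7)) = -4 + (6 + 7) = -4 + 13 = 9)
(u*(-79))*(-36) = (9*(-79))*(-36) = -711*(-36) = 25596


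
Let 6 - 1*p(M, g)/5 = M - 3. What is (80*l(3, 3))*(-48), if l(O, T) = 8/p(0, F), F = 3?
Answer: -2048/3 ≈ -682.67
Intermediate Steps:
p(M, g) = 45 - 5*M (p(M, g) = 30 - 5*(M - 3) = 30 - 5*(-3 + M) = 30 + (15 - 5*M) = 45 - 5*M)
l(O, T) = 8/45 (l(O, T) = 8/(45 - 5*0) = 8/(45 + 0) = 8/45)
(80*l(3, 3))*(-48) = (80*(8/45))*(-48) = (128/9)*(-48) = -2048/3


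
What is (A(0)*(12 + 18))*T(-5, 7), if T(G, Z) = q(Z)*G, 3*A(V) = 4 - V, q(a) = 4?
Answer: -800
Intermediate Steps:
A(V) = 4/3 - V/3 (A(V) = (4 - V)/3 = 4/3 - V/3)
T(G, Z) = 4*G
(A(0)*(12 + 18))*T(-5, 7) = ((4/3 - ⅓*0)*(12 + 18))*(4*(-5)) = ((4/3 + 0)*30)*(-20) = ((4/3)*30)*(-20) = 40*(-20) = -800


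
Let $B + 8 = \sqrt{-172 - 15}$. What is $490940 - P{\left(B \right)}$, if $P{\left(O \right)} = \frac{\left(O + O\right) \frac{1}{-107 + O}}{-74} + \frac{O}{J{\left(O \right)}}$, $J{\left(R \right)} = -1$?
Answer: $\frac{3 \left(6053410 \sqrt{187} + 696307529 i\right)}{37 \left(\sqrt{187} + 115 i\right)} \approx 4.9093 \cdot 10^{5} + 13.672 i$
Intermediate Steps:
$B = -8 + i \sqrt{187}$ ($B = -8 + \sqrt{-172 - 15} = -8 + \sqrt{-187} = -8 + i \sqrt{187} \approx -8.0 + 13.675 i$)
$P{\left(O \right)} = - O - \frac{O}{37 \left(-107 + O\right)}$ ($P{\left(O \right)} = \frac{\left(O + O\right) \frac{1}{-107 + O}}{-74} + \frac{O}{-1} = \frac{2 O}{-107 + O} \left(- \frac{1}{74}\right) + O \left(-1\right) = \frac{2 O}{-107 + O} \left(- \frac{1}{74}\right) - O = - \frac{O}{37 \left(-107 + O\right)} - O = - O - \frac{O}{37 \left(-107 + O\right)}$)
$490940 - P{\left(B \right)} = 490940 - \frac{\left(-8 + i \sqrt{187}\right) \left(3958 - 37 \left(-8 + i \sqrt{187}\right)\right)}{37 \left(-107 - \left(8 - i \sqrt{187}\right)\right)} = 490940 - \frac{\left(-8 + i \sqrt{187}\right) \left(3958 + \left(296 - 37 i \sqrt{187}\right)\right)}{37 \left(-115 + i \sqrt{187}\right)} = 490940 - \frac{\left(-8 + i \sqrt{187}\right) \left(4254 - 37 i \sqrt{187}\right)}{37 \left(-115 + i \sqrt{187}\right)}$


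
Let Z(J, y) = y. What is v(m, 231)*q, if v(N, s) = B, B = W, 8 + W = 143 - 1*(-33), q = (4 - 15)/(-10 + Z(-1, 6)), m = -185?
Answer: 462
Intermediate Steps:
q = 11/4 (q = (4 - 15)/(-10 + 6) = -11/(-4) = -11*(-¼) = 11/4 ≈ 2.7500)
W = 168 (W = -8 + (143 - 1*(-33)) = -8 + (143 + 33) = -8 + 176 = 168)
B = 168
v(N, s) = 168
v(m, 231)*q = 168*(11/4) = 462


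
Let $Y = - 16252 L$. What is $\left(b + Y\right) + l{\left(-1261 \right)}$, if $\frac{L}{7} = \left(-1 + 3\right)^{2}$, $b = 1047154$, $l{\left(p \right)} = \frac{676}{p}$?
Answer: $\frac{57433454}{97} \approx 5.921 \cdot 10^{5}$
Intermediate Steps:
$L = 28$ ($L = 7 \left(-1 + 3\right)^{2} = 7 \cdot 2^{2} = 7 \cdot 4 = 28$)
$Y = -455056$ ($Y = \left(-16252\right) 28 = -455056$)
$\left(b + Y\right) + l{\left(-1261 \right)} = \left(1047154 - 455056\right) + \frac{676}{-1261} = 592098 + 676 \left(- \frac{1}{1261}\right) = 592098 - \frac{52}{97} = \frac{57433454}{97}$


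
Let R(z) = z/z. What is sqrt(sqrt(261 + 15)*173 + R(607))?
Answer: sqrt(1 + 346*sqrt(69)) ≈ 53.620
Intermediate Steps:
R(z) = 1
sqrt(sqrt(261 + 15)*173 + R(607)) = sqrt(sqrt(261 + 15)*173 + 1) = sqrt(sqrt(276)*173 + 1) = sqrt((2*sqrt(69))*173 + 1) = sqrt(346*sqrt(69) + 1) = sqrt(1 + 346*sqrt(69))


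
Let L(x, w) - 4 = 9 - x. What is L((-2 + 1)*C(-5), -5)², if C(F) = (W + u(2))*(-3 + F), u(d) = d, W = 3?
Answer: 729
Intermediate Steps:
C(F) = -15 + 5*F (C(F) = (3 + 2)*(-3 + F) = 5*(-3 + F) = -15 + 5*F)
L(x, w) = 13 - x (L(x, w) = 4 + (9 - x) = 13 - x)
L((-2 + 1)*C(-5), -5)² = (13 - (-2 + 1)*(-15 + 5*(-5)))² = (13 - (-1)*(-15 - 25))² = (13 - (-1)*(-40))² = (13 - 1*40)² = (13 - 40)² = (-27)² = 729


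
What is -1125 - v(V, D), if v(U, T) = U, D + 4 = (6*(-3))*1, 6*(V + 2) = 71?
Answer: -6809/6 ≈ -1134.8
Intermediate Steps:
V = 59/6 (V = -2 + (⅙)*71 = -2 + 71/6 = 59/6 ≈ 9.8333)
D = -22 (D = -4 + (6*(-3))*1 = -4 - 18*1 = -4 - 18 = -22)
-1125 - v(V, D) = -1125 - 1*59/6 = -1125 - 59/6 = -6809/6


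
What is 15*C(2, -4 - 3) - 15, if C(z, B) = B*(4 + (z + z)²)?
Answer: -2115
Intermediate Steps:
C(z, B) = B*(4 + 4*z²) (C(z, B) = B*(4 + (2*z)²) = B*(4 + 4*z²))
15*C(2, -4 - 3) - 15 = 15*(4*(-4 - 3)*(1 + 2²)) - 15 = 15*(4*(-7)*(1 + 4)) - 15 = 15*(4*(-7)*5) - 15 = 15*(-140) - 15 = -2100 - 15 = -2115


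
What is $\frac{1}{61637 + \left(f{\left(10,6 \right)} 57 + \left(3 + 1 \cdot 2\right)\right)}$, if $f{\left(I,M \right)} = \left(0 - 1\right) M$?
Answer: $\frac{1}{61300} \approx 1.6313 \cdot 10^{-5}$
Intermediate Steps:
$f{\left(I,M \right)} = - M$
$\frac{1}{61637 + \left(f{\left(10,6 \right)} 57 + \left(3 + 1 \cdot 2\right)\right)} = \frac{1}{61637 + \left(\left(-1\right) 6 \cdot 57 + \left(3 + 1 \cdot 2\right)\right)} = \frac{1}{61637 + \left(\left(-6\right) 57 + \left(3 + 2\right)\right)} = \frac{1}{61637 + \left(-342 + 5\right)} = \frac{1}{61637 - 337} = \frac{1}{61300}$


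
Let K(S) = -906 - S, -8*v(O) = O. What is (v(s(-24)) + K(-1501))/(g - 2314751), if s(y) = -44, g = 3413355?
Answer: 1201/2197208 ≈ 0.00054660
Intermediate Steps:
v(O) = -O/8
(v(s(-24)) + K(-1501))/(g - 2314751) = (-1/8*(-44) + (-906 - 1*(-1501)))/(3413355 - 2314751) = (11/2 + (-906 + 1501))/1098604 = (11/2 + 595)*(1/1098604) = (1201/2)*(1/1098604) = 1201/2197208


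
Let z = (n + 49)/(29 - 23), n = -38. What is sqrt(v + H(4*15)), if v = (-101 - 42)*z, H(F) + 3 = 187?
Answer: I*sqrt(2814)/6 ≈ 8.8412*I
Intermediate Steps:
H(F) = 184 (H(F) = -3 + 187 = 184)
z = 11/6 (z = (-38 + 49)/(29 - 23) = 11/6 ≈ 1.8333)
v = -1573/6 (v = (-101 - 42)*(11/6) = -143*11/6 = -1573/6 ≈ -262.17)
sqrt(v + H(4*15)) = sqrt(-1573/6 + 184) = sqrt(-469/6) = I*sqrt(2814)/6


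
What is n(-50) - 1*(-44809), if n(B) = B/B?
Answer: 44810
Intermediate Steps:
n(B) = 1
n(-50) - 1*(-44809) = 1 - 1*(-44809) = 1 + 44809 = 44810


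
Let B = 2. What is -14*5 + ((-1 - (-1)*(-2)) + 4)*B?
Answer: -68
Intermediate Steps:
-14*5 + ((-1 - (-1)*(-2)) + 4)*B = -14*5 + ((-1 - (-1)*(-2)) + 4)*2 = -70 + ((-1 - 1*2) + 4)*2 = -70 + ((-1 - 2) + 4)*2 = -70 + (-3 + 4)*2 = -70 + 1*2 = -70 + 2 = -68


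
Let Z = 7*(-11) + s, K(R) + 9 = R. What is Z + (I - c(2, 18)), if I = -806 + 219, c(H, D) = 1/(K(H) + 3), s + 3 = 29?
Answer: -2551/4 ≈ -637.75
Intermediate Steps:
s = 26 (s = -3 + 29 = 26)
K(R) = -9 + R
c(H, D) = 1/(-6 + H) (c(H, D) = 1/((-9 + H) + 3) = 1/(-6 + H))
Z = -51 (Z = 7*(-11) + 26 = -77 + 26 = -51)
I = -587
Z + (I - c(2, 18)) = -51 + (-587 - 1/(-6 + 2)) = -51 + (-587 - 1/(-4)) = -51 + (-587 - 1*(-¼)) = -51 + (-587 + ¼) = -51 - 2347/4 = -2551/4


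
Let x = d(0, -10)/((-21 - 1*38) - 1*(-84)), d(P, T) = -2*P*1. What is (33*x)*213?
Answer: 0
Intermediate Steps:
d(P, T) = -2*P
x = 0 (x = (-2*0)/((-21 - 1*38) - 1*(-84)) = 0/((-21 - 38) + 84) = 0/(-59 + 84) = 0/25 = 0*(1/25) = 0)
(33*x)*213 = (33*0)*213 = 0*213 = 0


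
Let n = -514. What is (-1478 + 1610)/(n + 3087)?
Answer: 132/2573 ≈ 0.051302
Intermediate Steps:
(-1478 + 1610)/(n + 3087) = (-1478 + 1610)/(-514 + 3087) = 132/2573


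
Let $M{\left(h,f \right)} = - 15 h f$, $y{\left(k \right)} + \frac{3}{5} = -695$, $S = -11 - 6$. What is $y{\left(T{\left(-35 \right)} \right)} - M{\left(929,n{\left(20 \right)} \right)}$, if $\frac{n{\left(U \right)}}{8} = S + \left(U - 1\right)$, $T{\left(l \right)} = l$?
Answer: $\frac{1111322}{5} \approx 2.2226 \cdot 10^{5}$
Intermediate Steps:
$S = -17$
$y{\left(k \right)} = - \frac{3478}{5}$ ($y{\left(k \right)} = - \frac{3}{5} - 695 = - \frac{3478}{5}$)
$n{\left(U \right)} = -144 + 8 U$ ($n{\left(U \right)} = 8 \left(-17 + \left(U - 1\right)\right) = 8 \left(-17 + \left(-1 + U\right)\right) = 8 \left(-18 + U\right) = -144 + 8 U$)
$M{\left(h,f \right)} = - 15 f h$
$y{\left(T{\left(-35 \right)} \right)} - M{\left(929,n{\left(20 \right)} \right)} = - \frac{3478}{5} - \left(-15\right) \left(-144 + 8 \cdot 20\right) 929 = - \frac{3478}{5} - \left(-15\right) \left(-144 + 160\right) 929 = - \frac{3478}{5} - \left(-15\right) 16 \cdot 929 = - \frac{3478}{5} - -222960 = - \frac{3478}{5} + 222960 = \frac{1111322}{5}$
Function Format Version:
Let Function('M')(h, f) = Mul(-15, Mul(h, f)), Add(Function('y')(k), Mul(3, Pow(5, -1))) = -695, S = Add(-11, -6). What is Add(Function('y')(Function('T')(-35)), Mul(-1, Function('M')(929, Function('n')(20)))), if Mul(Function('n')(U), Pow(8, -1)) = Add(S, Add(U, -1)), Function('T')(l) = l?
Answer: Rational(1111322, 5) ≈ 2.2226e+5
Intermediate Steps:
S = -17
Function('y')(k) = Rational(-3478, 5) (Function('y')(k) = Add(Rational(-3, 5), -695) = Rational(-3478, 5))
Function('n')(U) = Add(-144, Mul(8, U)) (Function('n')(U) = Mul(8, Add(-17, Add(U, -1))) = Mul(8, Add(-17, Add(-1, U))) = Mul(8, Add(-18, U)) = Add(-144, Mul(8, U)))
Function('M')(h, f) = Mul(-15, f, h) (Function('M')(h, f) = Mul(-15, Mul(f, h)) = Mul(-15, f, h))
Add(Function('y')(Function('T')(-35)), Mul(-1, Function('M')(929, Function('n')(20)))) = Add(Rational(-3478, 5), Mul(-1, Mul(-15, Add(-144, Mul(8, 20)), 929))) = Add(Rational(-3478, 5), Mul(-1, Mul(-15, Add(-144, 160), 929))) = Add(Rational(-3478, 5), Mul(-1, Mul(-15, 16, 929))) = Add(Rational(-3478, 5), Mul(-1, -222960)) = Add(Rational(-3478, 5), 222960) = Rational(1111322, 5)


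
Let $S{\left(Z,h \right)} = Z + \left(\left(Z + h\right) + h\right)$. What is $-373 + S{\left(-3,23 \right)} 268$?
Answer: $10347$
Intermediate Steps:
$S{\left(Z,h \right)} = 2 Z + 2 h$ ($S{\left(Z,h \right)} = Z + \left(Z + 2 h\right) = 2 Z + 2 h$)
$-373 + S{\left(-3,23 \right)} 268 = -373 + \left(2 \left(-3\right) + 2 \cdot 23\right) 268 = -373 + \left(-6 + 46\right) 268 = -373 + 40 \cdot 268 = -373 + 10720 = 10347$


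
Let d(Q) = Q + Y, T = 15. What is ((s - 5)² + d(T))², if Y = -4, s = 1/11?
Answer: 18037009/14641 ≈ 1232.0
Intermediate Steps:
s = 1/11 ≈ 0.090909
d(Q) = -4 + Q (d(Q) = Q - 4 = -4 + Q)
((s - 5)² + d(T))² = ((1/11 - 5)² + (-4 + 15))² = ((-54/11)² + 11)² = (2916/121 + 11)² = (4247/121)² = 18037009/14641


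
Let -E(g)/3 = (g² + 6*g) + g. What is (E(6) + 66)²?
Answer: 28224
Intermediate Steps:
E(g) = -21*g - 3*g² (E(g) = -3*((g² + 6*g) + g) = -3*(g² + 7*g) = -21*g - 3*g²)
(E(6) + 66)² = (-3*6*(7 + 6) + 66)² = (-3*6*13 + 66)² = (-234 + 66)² = (-168)² = 28224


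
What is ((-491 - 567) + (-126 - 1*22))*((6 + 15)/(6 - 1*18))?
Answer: 4221/2 ≈ 2110.5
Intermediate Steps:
((-491 - 567) + (-126 - 1*22))*((6 + 15)/(6 - 1*18)) = (-1058 + (-126 - 22))*(21/(6 - 18)) = (-1058 - 148)*(21/(-12)) = -25326*(-1)/12 = -1206*(-7/4) = 4221/2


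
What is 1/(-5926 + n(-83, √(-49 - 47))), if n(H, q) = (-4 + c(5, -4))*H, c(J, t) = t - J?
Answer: -1/4847 ≈ -0.00020631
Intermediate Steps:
n(H, q) = -13*H (n(H, q) = (-4 + (-4 - 1*5))*H = (-4 + (-4 - 5))*H = (-4 - 9)*H = -13*H)
1/(-5926 + n(-83, √(-49 - 47))) = 1/(-5926 - 13*(-83)) = 1/(-5926 + 1079) = 1/(-4847) = -1/4847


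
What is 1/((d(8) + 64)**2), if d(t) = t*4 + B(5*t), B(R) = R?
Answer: 1/18496 ≈ 5.4066e-5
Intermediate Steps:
d(t) = 9*t (d(t) = t*4 + 5*t = 4*t + 5*t = 9*t)
1/((d(8) + 64)**2) = 1/((9*8 + 64)**2) = 1/((72 + 64)**2) = 1/(136**2) = 1/18496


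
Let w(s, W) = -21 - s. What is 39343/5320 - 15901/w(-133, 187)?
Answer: -1431909/10640 ≈ -134.58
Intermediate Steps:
39343/5320 - 15901/w(-133, 187) = 39343/5320 - 15901/(-21 - 1*(-133)) = 39343*(1/5320) - 15901/(-21 + 133) = 39343/5320 - 15901/112 = -1431909/10640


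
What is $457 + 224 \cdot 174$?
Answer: $39433$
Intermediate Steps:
$457 + 224 \cdot 174 = 457 + 38976 = 39433$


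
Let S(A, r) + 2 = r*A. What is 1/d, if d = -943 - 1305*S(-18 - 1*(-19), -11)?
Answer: 1/16022 ≈ 6.2414e-5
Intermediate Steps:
S(A, r) = -2 + A*r (S(A, r) = -2 + r*A = -2 + A*r)
d = 16022 (d = -943 - 1305*(-2 + (-18 - 1*(-19))*(-11)) = -943 - 1305*(-2 + (-18 + 19)*(-11)) = -943 - 1305*(-2 + 1*(-11)) = -943 - 1305*(-2 - 11) = -943 - 1305*(-13) = -943 + 16965 = 16022)
1/d = 1/16022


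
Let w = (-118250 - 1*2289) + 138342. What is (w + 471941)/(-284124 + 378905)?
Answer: 489744/94781 ≈ 5.1671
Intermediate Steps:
w = 17803 (w = (-118250 - 2289) + 138342 = -120539 + 138342 = 17803)
(w + 471941)/(-284124 + 378905) = (17803 + 471941)/(-284124 + 378905) = 489744/94781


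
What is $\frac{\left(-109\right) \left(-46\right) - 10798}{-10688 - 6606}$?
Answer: $\frac{2892}{8647} \approx 0.33445$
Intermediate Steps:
$\frac{\left(-109\right) \left(-46\right) - 10798}{-10688 - 6606} = \frac{5014 - 10798}{-17294} = \left(-5784\right) \left(- \frac{1}{17294}\right) = \frac{2892}{8647}$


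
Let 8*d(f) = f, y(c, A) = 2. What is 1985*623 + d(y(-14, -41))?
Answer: 4946621/4 ≈ 1.2367e+6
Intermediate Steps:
d(f) = f/8
1985*623 + d(y(-14, -41)) = 1985*623 + (1/8)*2 = 1236655 + 1/4 = 4946621/4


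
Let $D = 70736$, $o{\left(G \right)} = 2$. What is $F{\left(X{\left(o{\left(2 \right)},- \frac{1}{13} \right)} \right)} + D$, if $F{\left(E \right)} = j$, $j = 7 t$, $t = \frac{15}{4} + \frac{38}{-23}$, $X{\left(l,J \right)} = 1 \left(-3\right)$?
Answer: $\frac{6509063}{92} \approx 70751.0$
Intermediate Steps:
$X{\left(l,J \right)} = -3$
$t = \frac{193}{92}$ ($t = 15 \cdot \frac{1}{4} + 38 \left(- \frac{1}{23}\right) = \frac{15}{4} - \frac{38}{23} = \frac{193}{92} \approx 2.0978$)
$j = \frac{1351}{92}$ ($j = 7 \cdot \frac{193}{92} = \frac{1351}{92} \approx 14.685$)
$F{\left(E \right)} = \frac{1351}{92}$
$F{\left(X{\left(o{\left(2 \right)},- \frac{1}{13} \right)} \right)} + D = \frac{1351}{92} + 70736 = \frac{6509063}{92}$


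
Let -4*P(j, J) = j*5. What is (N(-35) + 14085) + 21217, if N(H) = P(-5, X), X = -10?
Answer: 141233/4 ≈ 35308.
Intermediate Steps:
P(j, J) = -5*j/4 (P(j, J) = -j*5/4 = -5*j/4)
N(H) = 25/4 (N(H) = -5/4*(-5) = 25/4)
(N(-35) + 14085) + 21217 = (25/4 + 14085) + 21217 = 56365/4 + 21217 = 141233/4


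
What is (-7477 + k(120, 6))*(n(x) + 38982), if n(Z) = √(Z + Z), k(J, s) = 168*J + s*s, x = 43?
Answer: 495812058 + 12719*√86 ≈ 4.9593e+8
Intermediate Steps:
k(J, s) = s² + 168*J (k(J, s) = 168*J + s² = s² + 168*J)
n(Z) = √2*√Z (n(Z) = √(2*Z) = √2*√Z)
(-7477 + k(120, 6))*(n(x) + 38982) = (-7477 + (6² + 168*120))*(√2*√43 + 38982) = (-7477 + (36 + 20160))*(√86 + 38982) = (-7477 + 20196)*(38982 + √86) = 12719*(38982 + √86) = 495812058 + 12719*√86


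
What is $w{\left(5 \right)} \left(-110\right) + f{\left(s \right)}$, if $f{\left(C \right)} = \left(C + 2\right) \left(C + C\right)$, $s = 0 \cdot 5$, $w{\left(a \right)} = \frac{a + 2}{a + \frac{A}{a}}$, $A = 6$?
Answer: $- \frac{3850}{31} \approx -124.19$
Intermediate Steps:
$w{\left(a \right)} = \frac{2 + a}{a + \frac{6}{a}}$ ($w{\left(a \right)} = \frac{a + 2}{a + \frac{6}{a}} = \frac{2 + a}{a + \frac{6}{a}}$)
$s = 0$
$f{\left(C \right)} = 2 C \left(2 + C\right)$ ($f{\left(C \right)} = \left(2 + C\right) 2 C = 2 C \left(2 + C\right)$)
$w{\left(5 \right)} \left(-110\right) + f{\left(s \right)} = \frac{5 \left(2 + 5\right)}{6 + 5^{2}} \left(-110\right) + 2 \cdot 0 \left(2 + 0\right) = 5 \frac{1}{6 + 25} \cdot 7 \left(-110\right) + 2 \cdot 0 \cdot 2 = 5 \cdot \frac{1}{31} \cdot 7 \left(-110\right) + 0 = \frac{35}{31} \left(-110\right) + 0 = - \frac{3850}{31} + 0 = - \frac{3850}{31}$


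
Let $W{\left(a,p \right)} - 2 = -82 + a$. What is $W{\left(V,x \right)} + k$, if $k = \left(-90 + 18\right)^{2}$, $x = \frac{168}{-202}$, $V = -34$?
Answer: $5070$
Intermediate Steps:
$x = - \frac{84}{101}$ ($x = 168 \left(- \frac{1}{202}\right) = - \frac{84}{101} \approx -0.83168$)
$W{\left(a,p \right)} = -80 + a$ ($W{\left(a,p \right)} = 2 + \left(-82 + a\right) = -80 + a$)
$k = 5184$ ($k = \left(-72\right)^{2} = 5184$)
$W{\left(V,x \right)} + k = \left(-80 - 34\right) + 5184 = -114 + 5184 = 5070$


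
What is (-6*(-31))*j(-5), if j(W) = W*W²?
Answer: -23250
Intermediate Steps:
j(W) = W³
(-6*(-31))*j(-5) = -6*(-31)*(-5)³ = 186*(-125) = -23250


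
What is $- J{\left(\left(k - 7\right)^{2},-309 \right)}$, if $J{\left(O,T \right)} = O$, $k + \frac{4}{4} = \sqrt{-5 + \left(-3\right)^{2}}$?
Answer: $-36$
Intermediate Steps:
$k = 1$ ($k = -1 + \sqrt{-5 + \left(-3\right)^{2}} = -1 + \sqrt{-5 + 9} = -1 + \sqrt{4} = -1 + 2 = 1$)
$- J{\left(\left(k - 7\right)^{2},-309 \right)} = - \left(1 - 7\right)^{2} = - \left(-6\right)^{2} = \left(-1\right) 36 = -36$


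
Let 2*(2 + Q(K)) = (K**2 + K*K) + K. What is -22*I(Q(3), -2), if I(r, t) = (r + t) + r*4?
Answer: -891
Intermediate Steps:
Q(K) = -2 + K**2 + K/2 (Q(K) = -2 + ((K**2 + K*K) + K)/2 = -2 + ((K**2 + K**2) + K)/2 = -2 + (2*K**2 + K)/2 = -2 + (K + 2*K**2)/2 = -2 + (K**2 + K/2) = -2 + K**2 + K/2)
I(r, t) = t + 5*r (I(r, t) = (r + t) + 4*r = t + 5*r)
-22*I(Q(3), -2) = -22*(-2 + 5*(-2 + 3**2 + (1/2)*3)) = -22*(-2 + 5*(-2 + 9 + 3/2)) = -22*(-2 + 5*(17/2)) = -22*(-2 + 85/2) = -22*81/2 = -891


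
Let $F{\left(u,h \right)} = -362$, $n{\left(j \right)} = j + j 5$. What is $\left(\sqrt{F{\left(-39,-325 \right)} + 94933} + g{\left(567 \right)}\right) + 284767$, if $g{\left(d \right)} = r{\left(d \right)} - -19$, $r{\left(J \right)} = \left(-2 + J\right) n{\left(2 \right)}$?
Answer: $291566 + \sqrt{94571} \approx 2.9187 \cdot 10^{5}$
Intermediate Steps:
$n{\left(j \right)} = 6 j$ ($n{\left(j \right)} = j + 5 j = 6 j$)
$r{\left(J \right)} = -24 + 12 J$ ($r{\left(J \right)} = \left(-2 + J\right) 6 \cdot 2 = \left(-2 + J\right) 12 = -24 + 12 J$)
$g{\left(d \right)} = -5 + 12 d$ ($g{\left(d \right)} = \left(-24 + 12 d\right) - -19 = \left(-24 + 12 d\right) + 19 = -5 + 12 d$)
$\left(\sqrt{F{\left(-39,-325 \right)} + 94933} + g{\left(567 \right)}\right) + 284767 = \left(\sqrt{-362 + 94933} + \left(-5 + 12 \cdot 567\right)\right) + 284767 = \left(\sqrt{94571} + \left(-5 + 6804\right)\right) + 284767 = \left(\sqrt{94571} + 6799\right) + 284767 = \left(6799 + \sqrt{94571}\right) + 284767 = 291566 + \sqrt{94571}$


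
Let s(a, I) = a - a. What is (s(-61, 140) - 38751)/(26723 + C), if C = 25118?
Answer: -38751/51841 ≈ -0.74750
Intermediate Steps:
s(a, I) = 0
(s(-61, 140) - 38751)/(26723 + C) = (0 - 38751)/(26723 + 25118) = -38751/51841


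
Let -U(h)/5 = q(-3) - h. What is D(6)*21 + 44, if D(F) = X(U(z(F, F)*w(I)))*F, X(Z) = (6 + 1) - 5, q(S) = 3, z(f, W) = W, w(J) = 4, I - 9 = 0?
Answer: 296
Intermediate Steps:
I = 9 (I = 9 + 0 = 9)
U(h) = -15 + 5*h (U(h) = -5*(3 - h) = -15 + 5*h)
X(Z) = 2 (X(Z) = 7 - 5 = 2)
D(F) = 2*F
D(6)*21 + 44 = (2*6)*21 + 44 = 12*21 + 44 = 252 + 44 = 296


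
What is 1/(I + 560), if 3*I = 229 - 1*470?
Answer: 3/1439 ≈ 0.0020848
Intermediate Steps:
I = -241/3 (I = (229 - 1*470)/3 = (229 - 470)/3 = (⅓)*(-241) = -241/3 ≈ -80.333)
1/(I + 560) = 1/(-241/3 + 560) = 1/(1439/3) = 3/1439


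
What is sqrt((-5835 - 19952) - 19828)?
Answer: I*sqrt(45615) ≈ 213.58*I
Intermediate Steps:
sqrt((-5835 - 19952) - 19828) = sqrt(-25787 - 19828) = sqrt(-45615) = I*sqrt(45615)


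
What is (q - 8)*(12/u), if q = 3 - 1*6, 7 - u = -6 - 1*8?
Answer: -44/7 ≈ -6.2857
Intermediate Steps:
u = 21 (u = 7 - (-6 - 1*8) = 7 - (-6 - 8) = 7 - 1*(-14) = 7 + 14 = 21)
q = -3 (q = 3 - 6 = -3)
(q - 8)*(12/u) = (-3 - 8)*(12/21) = -132/21 = -11*4/7 = -44/7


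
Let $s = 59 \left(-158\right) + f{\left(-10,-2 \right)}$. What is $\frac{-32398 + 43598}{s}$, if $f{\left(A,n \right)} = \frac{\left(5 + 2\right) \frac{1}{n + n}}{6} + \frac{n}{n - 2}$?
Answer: $- \frac{268800}{223723} \approx -1.2015$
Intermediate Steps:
$f{\left(A,n \right)} = \frac{7}{12 n} + \frac{n}{-2 + n}$ ($f{\left(A,n \right)} = \frac{7}{2 n} \frac{1}{6} + \frac{n}{-2 + n} = \frac{7}{12 n} + \frac{n}{-2 + n}$)
$s = - \frac{223723}{24}$ ($s = 59 \left(-158\right) + \frac{-14 + 7 \left(-2\right) + 12 \left(-2\right)^{2}}{12 \left(-2\right) \left(-2 - 2\right)} = -9322 + \frac{1}{12} \left(- \frac{1}{2}\right) \frac{1}{-4} \left(-14 - 14 + 12 \cdot 4\right) = -9322 + \frac{1}{12} \left(- \frac{1}{2}\right) \left(- \frac{1}{4}\right) \left(-14 - 14 + 48\right) = -9322 + \frac{1}{12} \left(- \frac{1}{2}\right) \left(- \frac{1}{4}\right) 20 = -9322 + \frac{5}{24} = - \frac{223723}{24} \approx -9321.8$)
$\frac{-32398 + 43598}{s} = \frac{-32398 + 43598}{- \frac{223723}{24}} = 11200 \left(- \frac{24}{223723}\right) = - \frac{268800}{223723}$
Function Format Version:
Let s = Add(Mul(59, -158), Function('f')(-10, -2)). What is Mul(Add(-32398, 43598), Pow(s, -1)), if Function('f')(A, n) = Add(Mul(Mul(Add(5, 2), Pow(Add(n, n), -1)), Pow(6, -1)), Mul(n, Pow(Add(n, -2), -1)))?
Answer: Rational(-268800, 223723) ≈ -1.2015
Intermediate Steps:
Function('f')(A, n) = Add(Mul(Rational(7, 12), Pow(n, -1)), Mul(n, Pow(Add(-2, n), -1))) (Function('f')(A, n) = Add(Mul(Mul(7, Pow(Mul(2, n), -1)), Rational(1, 6)), Mul(n, Pow(Add(-2, n), -1))) = Add(Mul(Mul(7, Mul(Rational(1, 2), Pow(n, -1))), Rational(1, 6)), Mul(n, Pow(Add(-2, n), -1))) = Add(Mul(Mul(Rational(7, 2), Pow(n, -1)), Rational(1, 6)), Mul(n, Pow(Add(-2, n), -1))) = Add(Mul(Rational(7, 12), Pow(n, -1)), Mul(n, Pow(Add(-2, n), -1))))
s = Rational(-223723, 24) (s = Add(Mul(59, -158), Mul(Rational(1, 12), Pow(-2, -1), Pow(Add(-2, -2), -1), Add(-14, Mul(7, -2), Mul(12, Pow(-2, 2))))) = Add(-9322, Mul(Rational(1, 12), Rational(-1, 2), Pow(-4, -1), Add(-14, -14, Mul(12, 4)))) = Add(-9322, Mul(Rational(1, 12), Rational(-1, 2), Rational(-1, 4), Add(-14, -14, 48))) = Add(-9322, Mul(Rational(1, 12), Rational(-1, 2), Rational(-1, 4), 20)) = Add(-9322, Rational(5, 24)) = Rational(-223723, 24) ≈ -9321.8)
Mul(Add(-32398, 43598), Pow(s, -1)) = Mul(Add(-32398, 43598), Pow(Rational(-223723, 24), -1)) = Mul(11200, Rational(-24, 223723)) = Rational(-268800, 223723)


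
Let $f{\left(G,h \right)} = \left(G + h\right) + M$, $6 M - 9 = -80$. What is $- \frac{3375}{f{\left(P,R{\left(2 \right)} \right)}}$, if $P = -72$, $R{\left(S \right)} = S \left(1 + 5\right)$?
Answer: $\frac{20250}{431} \approx 46.984$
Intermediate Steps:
$R{\left(S \right)} = 6 S$ ($R{\left(S \right)} = S 6 = 6 S$)
$M = - \frac{71}{6}$ ($M = \frac{3}{2} + \frac{1}{6} \left(-80\right) = \frac{3}{2} - \frac{40}{3} = - \frac{71}{6} \approx -11.833$)
$f{\left(G,h \right)} = - \frac{71}{6} + G + h$ ($f{\left(G,h \right)} = \left(G + h\right) - \frac{71}{6} = - \frac{71}{6} + G + h$)
$- \frac{3375}{f{\left(P,R{\left(2 \right)} \right)}} = - \frac{3375}{- \frac{71}{6} - 72 + 6 \cdot 2} = - \frac{3375}{- \frac{71}{6} - 72 + 12} = - \frac{3375}{- \frac{431}{6}} = \left(-3375\right) \left(- \frac{6}{431}\right) = \frac{20250}{431}$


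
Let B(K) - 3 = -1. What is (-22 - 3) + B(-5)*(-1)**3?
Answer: -27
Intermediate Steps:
B(K) = 2 (B(K) = 3 - 1 = 2)
(-22 - 3) + B(-5)*(-1)**3 = (-22 - 3) + 2*(-1)**3 = -25 + 2*(-1) = -25 - 2 = -27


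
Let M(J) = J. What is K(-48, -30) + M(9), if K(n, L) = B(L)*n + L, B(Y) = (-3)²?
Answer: -453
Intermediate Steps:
B(Y) = 9
K(n, L) = L + 9*n (K(n, L) = 9*n + L = L + 9*n)
K(-48, -30) + M(9) = (-30 + 9*(-48)) + 9 = (-30 - 432) + 9 = -462 + 9 = -453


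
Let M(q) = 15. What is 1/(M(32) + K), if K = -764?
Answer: -1/749 ≈ -0.0013351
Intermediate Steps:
1/(M(32) + K) = 1/(15 - 764) = 1/(-749) = -1/749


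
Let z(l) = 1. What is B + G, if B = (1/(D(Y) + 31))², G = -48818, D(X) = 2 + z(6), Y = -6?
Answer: -56433607/1156 ≈ -48818.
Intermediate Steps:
D(X) = 3 (D(X) = 2 + 1 = 3)
B = 1/1156 (B = (1/(3 + 31))² = (1/34)² = 1/1156 ≈ 0.00086505)
B + G = 1/1156 - 48818 = -56433607/1156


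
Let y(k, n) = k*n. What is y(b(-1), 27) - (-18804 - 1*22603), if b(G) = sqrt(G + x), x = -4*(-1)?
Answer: 41407 + 27*sqrt(3) ≈ 41454.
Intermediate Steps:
x = 4
b(G) = sqrt(4 + G) (b(G) = sqrt(G + 4) = sqrt(4 + G))
y(b(-1), 27) - (-18804 - 1*22603) = sqrt(4 - 1)*27 - (-18804 - 1*22603) = sqrt(3)*27 - (-18804 - 22603) = 27*sqrt(3) - 1*(-41407) = 27*sqrt(3) + 41407 = 41407 + 27*sqrt(3)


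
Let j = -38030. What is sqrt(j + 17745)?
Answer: I*sqrt(20285) ≈ 142.43*I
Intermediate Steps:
sqrt(j + 17745) = sqrt(-38030 + 17745) = sqrt(-20285) = I*sqrt(20285)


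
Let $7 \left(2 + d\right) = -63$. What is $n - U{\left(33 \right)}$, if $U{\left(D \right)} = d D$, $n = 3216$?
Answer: $3579$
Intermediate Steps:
$d = -11$ ($d = -2 + \frac{1}{7} \left(-63\right) = -2 - 9 = -11$)
$U{\left(D \right)} = - 11 D$
$n - U{\left(33 \right)} = 3216 - \left(-11\right) 33 = 3216 - -363 = 3216 + 363 = 3579$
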